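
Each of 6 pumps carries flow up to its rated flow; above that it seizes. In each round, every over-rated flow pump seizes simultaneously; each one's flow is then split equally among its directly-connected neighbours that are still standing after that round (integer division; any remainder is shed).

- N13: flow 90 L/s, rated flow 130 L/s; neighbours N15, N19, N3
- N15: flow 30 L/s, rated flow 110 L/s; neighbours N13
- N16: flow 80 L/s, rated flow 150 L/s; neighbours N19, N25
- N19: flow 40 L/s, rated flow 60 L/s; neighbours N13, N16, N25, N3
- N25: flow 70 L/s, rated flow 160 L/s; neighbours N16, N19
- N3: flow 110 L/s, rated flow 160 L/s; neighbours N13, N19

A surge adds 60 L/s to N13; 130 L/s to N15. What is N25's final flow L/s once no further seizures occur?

127

Round 1 — N13 at 150 > 130; N15 at 160 > 110. N13, N15 seize.
  N13 sheds 150 L/s to N19, N3: 75 each.
    N19: 40+75 = 115 > 60
    N3: 110+75 = 185 > 160
  N15 sheds 160 L/s: no online neighbours, lost.
Round 2 — N19, N3 seize.
  N19 sheds 115 L/s to N16, N25: 57 each (1 lost).
    N16: 80+57 = 137 ≤ 150
    N25: 70+57 = 127 ≤ 160
  N3 sheds 185 L/s: no online neighbours, lost.
No further seizures.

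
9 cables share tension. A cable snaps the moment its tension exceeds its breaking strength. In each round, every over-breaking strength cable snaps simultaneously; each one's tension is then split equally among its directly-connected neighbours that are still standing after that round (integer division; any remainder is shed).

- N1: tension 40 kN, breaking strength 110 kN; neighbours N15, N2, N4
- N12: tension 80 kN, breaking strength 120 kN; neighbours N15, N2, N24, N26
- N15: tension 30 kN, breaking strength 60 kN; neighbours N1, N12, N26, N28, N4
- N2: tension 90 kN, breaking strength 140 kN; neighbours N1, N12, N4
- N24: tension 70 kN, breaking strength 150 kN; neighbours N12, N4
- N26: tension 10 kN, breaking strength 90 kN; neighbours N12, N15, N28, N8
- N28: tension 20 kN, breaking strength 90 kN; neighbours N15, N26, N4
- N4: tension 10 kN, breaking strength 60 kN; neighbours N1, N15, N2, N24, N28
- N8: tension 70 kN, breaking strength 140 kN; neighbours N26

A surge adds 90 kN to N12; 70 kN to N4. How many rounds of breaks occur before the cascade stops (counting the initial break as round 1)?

3

Round 1 — N12 at 170 > 120; N4 at 80 > 60. N12, N4 snap.
  N12 sheds 170 kN to N15, N2, N24, N26: 42 each (2 lost).
    N15: 30+42 = 72 > 60
    N2: 90+42 = 132 ≤ 140
    N24: 70+42 = 112 ≤ 150
    N26: 10+42 = 52 ≤ 90
  N4 sheds 80 kN to N1, N15, N2, N24, N28: 16 each.
    N1: 40+16 = 56 ≤ 110
    N15: 72+16 = 88 > 60
    N2: 132+16 = 148 > 140
    N24: 112+16 = 128 ≤ 150
    N28: 20+16 = 36 ≤ 90
Round 2 — N15, N2 snap.
  N15 sheds 88 kN to N1, N26, N28: 29 each (1 lost).
    N1: 56+29 = 85 ≤ 110
    N26: 52+29 = 81 ≤ 90
    N28: 36+29 = 65 ≤ 90
  N2 sheds 148 kN to N1: 148 each.
    N1: 85+148 = 233 > 110
Round 3 — N1 snaps.
  N1 sheds 233 kN: no online neighbours, lost.
No further breaks.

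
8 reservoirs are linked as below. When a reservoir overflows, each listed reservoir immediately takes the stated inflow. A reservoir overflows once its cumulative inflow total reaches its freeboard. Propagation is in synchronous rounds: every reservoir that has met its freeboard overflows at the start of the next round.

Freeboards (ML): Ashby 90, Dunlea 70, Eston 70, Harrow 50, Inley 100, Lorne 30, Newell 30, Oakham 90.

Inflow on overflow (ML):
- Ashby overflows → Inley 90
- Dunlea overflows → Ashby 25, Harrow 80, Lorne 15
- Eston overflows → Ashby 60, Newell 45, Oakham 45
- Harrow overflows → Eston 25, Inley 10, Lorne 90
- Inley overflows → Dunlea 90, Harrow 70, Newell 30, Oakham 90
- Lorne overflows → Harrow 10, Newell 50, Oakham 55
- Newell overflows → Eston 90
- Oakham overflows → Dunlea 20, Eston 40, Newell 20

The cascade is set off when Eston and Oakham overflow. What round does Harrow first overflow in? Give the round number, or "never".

Round 1 — Eston, Oakham overflow (initial).
  Ashby: +60 → 60 < 90
  Dunlea: +20 → 20 < 70
  Newell: +45+20 → 65 ≥ 30
Round 2 — Newell overflows.
No further overflows.

never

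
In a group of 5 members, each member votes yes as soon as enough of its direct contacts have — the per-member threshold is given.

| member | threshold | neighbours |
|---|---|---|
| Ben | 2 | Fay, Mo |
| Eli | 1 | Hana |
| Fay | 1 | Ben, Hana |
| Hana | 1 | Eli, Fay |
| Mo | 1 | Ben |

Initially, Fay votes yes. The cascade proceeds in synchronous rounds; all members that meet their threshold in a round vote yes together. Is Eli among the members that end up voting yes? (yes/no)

yes

Round 1 — Fay votes yes (initial).
Round 2 — checking thresholds:
  Ben: 1 of 2 neighbours < 2, holds.
  Hana: 1 of 2 neighbours ≥ 1, votes yes.
Round 3 — checking thresholds:
  Ben: 1 of 2 neighbours < 2, holds.
  Eli: 1 of 1 neighbours ≥ 1, votes yes.
Round 4 — no new yes votes; cascade stops.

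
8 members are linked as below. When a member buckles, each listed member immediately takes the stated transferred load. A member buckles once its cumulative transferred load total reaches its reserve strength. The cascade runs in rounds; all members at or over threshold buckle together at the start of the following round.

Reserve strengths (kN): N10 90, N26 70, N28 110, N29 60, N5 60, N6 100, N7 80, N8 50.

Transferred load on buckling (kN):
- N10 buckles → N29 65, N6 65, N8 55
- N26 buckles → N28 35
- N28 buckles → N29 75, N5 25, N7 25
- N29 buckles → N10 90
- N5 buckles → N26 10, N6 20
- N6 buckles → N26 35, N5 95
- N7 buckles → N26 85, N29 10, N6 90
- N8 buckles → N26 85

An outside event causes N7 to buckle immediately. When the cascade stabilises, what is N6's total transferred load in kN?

90

Round 1 — N7 buckles (initial).
  N26: +85 → 85 ≥ 70
  N29: +10 → 10 < 60
  N6: +90 → 90 < 100
Round 2 — N26 buckles.
  N28: +35 → 35 < 110
No further bucklings.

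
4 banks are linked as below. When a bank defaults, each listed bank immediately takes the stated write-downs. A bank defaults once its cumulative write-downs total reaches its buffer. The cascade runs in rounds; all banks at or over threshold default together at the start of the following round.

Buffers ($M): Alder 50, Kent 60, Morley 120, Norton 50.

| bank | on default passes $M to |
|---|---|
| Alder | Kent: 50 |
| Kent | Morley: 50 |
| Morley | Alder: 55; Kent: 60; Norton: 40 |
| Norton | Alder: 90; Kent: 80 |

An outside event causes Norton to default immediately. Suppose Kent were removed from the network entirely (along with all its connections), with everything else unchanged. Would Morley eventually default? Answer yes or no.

no

With Kent removed:
Round 1 — Norton defaults (initial).
  Alder: +90 → 90 ≥ 50
Round 2 — Alder defaults.
No further defaults.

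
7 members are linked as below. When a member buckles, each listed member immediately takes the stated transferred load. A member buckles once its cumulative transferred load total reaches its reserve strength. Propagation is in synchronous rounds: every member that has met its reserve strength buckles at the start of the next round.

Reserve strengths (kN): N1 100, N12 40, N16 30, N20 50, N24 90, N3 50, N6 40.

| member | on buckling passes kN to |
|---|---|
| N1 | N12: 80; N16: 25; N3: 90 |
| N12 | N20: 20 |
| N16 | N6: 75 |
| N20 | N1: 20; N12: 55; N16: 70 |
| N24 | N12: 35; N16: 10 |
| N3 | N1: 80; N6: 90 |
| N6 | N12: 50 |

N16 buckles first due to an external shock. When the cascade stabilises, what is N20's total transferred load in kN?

Round 1 — N16 buckles (initial).
  N6: +75 → 75 ≥ 40
Round 2 — N6 buckles.
  N12: +50 → 50 ≥ 40
Round 3 — N12 buckles.
  N20: +20 → 20 < 50
No further bucklings.

20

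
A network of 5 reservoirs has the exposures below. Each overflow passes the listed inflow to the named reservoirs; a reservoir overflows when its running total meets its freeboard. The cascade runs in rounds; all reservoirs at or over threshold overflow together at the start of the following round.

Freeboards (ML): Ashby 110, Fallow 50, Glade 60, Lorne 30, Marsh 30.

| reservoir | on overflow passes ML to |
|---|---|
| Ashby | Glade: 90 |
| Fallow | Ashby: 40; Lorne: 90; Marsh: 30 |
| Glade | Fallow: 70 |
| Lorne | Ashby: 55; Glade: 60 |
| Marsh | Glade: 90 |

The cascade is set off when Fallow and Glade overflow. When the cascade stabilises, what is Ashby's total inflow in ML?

95

Round 1 — Fallow, Glade overflow (initial).
  Ashby: +40 → 40 < 110
  Lorne: +90 → 90 ≥ 30
  Marsh: +30 → 30 ≥ 30
Round 2 — Lorne, Marsh overflow.
  Ashby: +55 → 95 < 110
No further overflows.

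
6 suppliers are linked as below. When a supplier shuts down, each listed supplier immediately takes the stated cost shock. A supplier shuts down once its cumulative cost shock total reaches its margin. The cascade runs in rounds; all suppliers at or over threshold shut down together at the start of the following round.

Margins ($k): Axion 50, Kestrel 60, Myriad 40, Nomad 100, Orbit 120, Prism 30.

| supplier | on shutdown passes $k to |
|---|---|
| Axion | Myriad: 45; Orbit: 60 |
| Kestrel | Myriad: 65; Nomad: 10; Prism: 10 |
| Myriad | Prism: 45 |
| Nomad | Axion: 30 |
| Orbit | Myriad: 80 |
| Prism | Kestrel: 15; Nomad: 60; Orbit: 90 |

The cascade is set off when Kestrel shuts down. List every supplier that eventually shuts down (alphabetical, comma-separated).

Kestrel, Myriad, Prism

Round 1 — Kestrel shuts down (initial).
  Myriad: +65 → 65 ≥ 40
  Nomad: +10 → 10 < 100
  Prism: +10 → 10 < 30
Round 2 — Myriad shuts down.
  Prism: +45 → 55 ≥ 30
Round 3 — Prism shuts down.
  Nomad: +60 → 70 < 100
  Orbit: +90 → 90 < 120
No further shutdowns.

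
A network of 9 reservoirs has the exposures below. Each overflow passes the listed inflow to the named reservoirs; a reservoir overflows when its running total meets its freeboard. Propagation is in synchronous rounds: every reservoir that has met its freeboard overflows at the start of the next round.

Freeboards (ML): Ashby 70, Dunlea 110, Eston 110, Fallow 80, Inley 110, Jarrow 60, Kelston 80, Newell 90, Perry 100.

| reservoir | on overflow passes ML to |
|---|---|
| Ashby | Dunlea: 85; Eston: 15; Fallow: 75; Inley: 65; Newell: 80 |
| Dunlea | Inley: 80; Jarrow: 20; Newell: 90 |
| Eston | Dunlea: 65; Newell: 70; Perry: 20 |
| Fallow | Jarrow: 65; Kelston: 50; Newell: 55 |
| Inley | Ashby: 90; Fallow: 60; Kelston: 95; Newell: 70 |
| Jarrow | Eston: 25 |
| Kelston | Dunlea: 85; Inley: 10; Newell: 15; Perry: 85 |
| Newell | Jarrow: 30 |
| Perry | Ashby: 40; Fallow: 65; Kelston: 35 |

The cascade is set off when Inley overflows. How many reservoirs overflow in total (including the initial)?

7

Round 1 — Inley overflows (initial).
  Ashby: +90 → 90 ≥ 70
  Fallow: +60 → 60 < 80
  Kelston: +95 → 95 ≥ 80
  Newell: +70 → 70 < 90
Round 2 — Ashby, Kelston overflow.
  Dunlea: +85+85 → 170 ≥ 110
  Eston: +15 → 15 < 110
  Fallow: +75 → 135 ≥ 80
  Newell: +80+15 → 165 ≥ 90
  Perry: +85 → 85 < 100
Round 3 — Dunlea, Fallow, Newell overflow.
  Jarrow: +20+65+30 → 115 ≥ 60
Round 4 — Jarrow overflows.
  Eston: +25 → 40 < 110
No further overflows.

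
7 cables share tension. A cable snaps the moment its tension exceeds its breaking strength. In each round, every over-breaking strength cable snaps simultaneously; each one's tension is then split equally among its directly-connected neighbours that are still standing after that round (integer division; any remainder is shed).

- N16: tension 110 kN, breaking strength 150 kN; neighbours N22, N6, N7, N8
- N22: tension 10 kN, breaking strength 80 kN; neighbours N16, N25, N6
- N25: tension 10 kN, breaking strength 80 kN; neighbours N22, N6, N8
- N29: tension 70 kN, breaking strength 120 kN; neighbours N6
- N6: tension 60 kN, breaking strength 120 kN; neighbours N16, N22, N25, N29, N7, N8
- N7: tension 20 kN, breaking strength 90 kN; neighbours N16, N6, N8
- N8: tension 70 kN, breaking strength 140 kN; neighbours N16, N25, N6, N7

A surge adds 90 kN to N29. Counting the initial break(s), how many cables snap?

7

Round 1 — N29 at 160 > 120. N29 snaps.
  N29 sheds 160 kN to N6: 160 each.
    N6: 60+160 = 220 > 120
Round 2 — N6 snaps.
  N6 sheds 220 kN to N16, N22, N25, N7, N8: 44 each.
    N16: 110+44 = 154 > 150
    N22: 10+44 = 54 ≤ 80
    N25: 10+44 = 54 ≤ 80
    N7: 20+44 = 64 ≤ 90
    N8: 70+44 = 114 ≤ 140
Round 3 — N16 snaps.
  N16 sheds 154 kN to N22, N7, N8: 51 each (1 lost).
    N22: 54+51 = 105 > 80
    N7: 64+51 = 115 > 90
    N8: 114+51 = 165 > 140
Round 4 — N22, N7, N8 snap.
  N22 sheds 105 kN to N25: 105 each.
    N25: 54+105 = 159 > 80
  N7 sheds 115 kN: no online neighbours, lost.
  N8 sheds 165 kN to N25: 165 each.
    N25: 159+165 = 324 > 80
Round 5 — N25 snaps.
  N25 sheds 324 kN: no online neighbours, lost.
No further breaks.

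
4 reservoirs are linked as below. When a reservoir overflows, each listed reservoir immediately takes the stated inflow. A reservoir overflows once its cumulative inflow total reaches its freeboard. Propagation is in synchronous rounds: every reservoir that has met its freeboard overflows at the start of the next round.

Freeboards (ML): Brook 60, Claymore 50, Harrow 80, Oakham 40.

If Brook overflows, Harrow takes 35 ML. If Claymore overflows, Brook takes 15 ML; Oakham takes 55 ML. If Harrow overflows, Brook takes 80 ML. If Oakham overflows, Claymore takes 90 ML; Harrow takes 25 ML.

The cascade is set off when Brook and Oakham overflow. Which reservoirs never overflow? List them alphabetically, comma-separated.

Round 1 — Brook, Oakham overflow (initial).
  Claymore: +90 → 90 ≥ 50
  Harrow: +35+25 → 60 < 80
Round 2 — Claymore overflows.
No further overflows.

Harrow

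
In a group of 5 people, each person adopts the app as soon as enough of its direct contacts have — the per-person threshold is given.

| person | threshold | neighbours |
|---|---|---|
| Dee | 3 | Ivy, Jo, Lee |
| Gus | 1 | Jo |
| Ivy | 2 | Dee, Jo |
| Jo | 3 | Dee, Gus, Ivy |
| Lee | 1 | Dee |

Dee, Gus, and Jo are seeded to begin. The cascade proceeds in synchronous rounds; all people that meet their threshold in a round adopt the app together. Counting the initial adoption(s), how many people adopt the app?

Round 1 — Dee, Gus, Jo adopt the app (initial).
Round 2 — checking thresholds:
  Ivy: 2 of 2 neighbours ≥ 2, adopts the app.
  Lee: 1 of 1 neighbours ≥ 1, adopts the app.
Round 3 — no new adoptions; cascade stops.

5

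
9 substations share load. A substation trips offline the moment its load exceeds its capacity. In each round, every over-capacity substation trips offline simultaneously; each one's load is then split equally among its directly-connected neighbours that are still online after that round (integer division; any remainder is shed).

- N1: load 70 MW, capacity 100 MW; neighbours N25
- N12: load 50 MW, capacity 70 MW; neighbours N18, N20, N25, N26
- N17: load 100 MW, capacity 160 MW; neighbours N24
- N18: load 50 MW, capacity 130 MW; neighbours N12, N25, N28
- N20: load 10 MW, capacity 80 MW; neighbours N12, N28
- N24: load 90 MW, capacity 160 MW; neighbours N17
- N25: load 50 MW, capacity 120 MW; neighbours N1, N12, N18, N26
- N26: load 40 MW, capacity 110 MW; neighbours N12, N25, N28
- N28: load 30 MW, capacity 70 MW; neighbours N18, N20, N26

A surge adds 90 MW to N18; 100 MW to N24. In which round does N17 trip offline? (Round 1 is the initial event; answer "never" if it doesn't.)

Round 1 — N18 at 140 > 130; N24 at 190 > 160. N18, N24 trip offline.
  N18 sheds 140 MW to N12, N25, N28: 46 each (2 lost).
    N12: 50+46 = 96 > 70
    N25: 50+46 = 96 ≤ 120
    N28: 30+46 = 76 > 70
  N24 sheds 190 MW to N17: 190 each.
    N17: 100+190 = 290 > 160
Round 2 — N12, N17, N28 trip offline.
  N12 sheds 96 MW to N20, N25, N26: 32 each.
    N20: 10+32 = 42 ≤ 80
    N25: 96+32 = 128 > 120
    N26: 40+32 = 72 ≤ 110
  N17 sheds 290 MW: no online neighbours, lost.
  N28 sheds 76 MW to N20, N26: 38 each.
    N20: 42+38 = 80 ≤ 80
    N26: 72+38 = 110 ≤ 110
Round 3 — N25 trips offline.
  N25 sheds 128 MW to N1, N26: 64 each.
    N1: 70+64 = 134 > 100
    N26: 110+64 = 174 > 110
Round 4 — N1, N26 trip offline.
  N1 sheds 134 MW: no online neighbours, lost.
  N26 sheds 174 MW: no online neighbours, lost.
No further trips.

2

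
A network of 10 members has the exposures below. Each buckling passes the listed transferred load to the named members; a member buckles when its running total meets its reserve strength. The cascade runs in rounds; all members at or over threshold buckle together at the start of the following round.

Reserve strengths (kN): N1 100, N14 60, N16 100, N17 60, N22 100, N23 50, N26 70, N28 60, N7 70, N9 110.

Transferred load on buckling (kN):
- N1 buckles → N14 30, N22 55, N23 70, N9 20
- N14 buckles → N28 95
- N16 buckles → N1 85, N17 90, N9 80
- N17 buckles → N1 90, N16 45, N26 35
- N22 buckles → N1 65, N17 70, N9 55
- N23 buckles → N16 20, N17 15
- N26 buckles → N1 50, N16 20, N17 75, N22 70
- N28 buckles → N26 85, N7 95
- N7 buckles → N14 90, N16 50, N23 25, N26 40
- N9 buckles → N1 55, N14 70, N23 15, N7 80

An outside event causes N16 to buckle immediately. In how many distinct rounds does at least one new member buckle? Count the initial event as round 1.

4

Round 1 — N16 buckles (initial).
  N1: +85 → 85 < 100
  N17: +90 → 90 ≥ 60
  N9: +80 → 80 < 110
Round 2 — N17 buckles.
  N1: +90 → 175 ≥ 100
  N26: +35 → 35 < 70
Round 3 — N1 buckles.
  N14: +30 → 30 < 60
  N22: +55 → 55 < 100
  N23: +70 → 70 ≥ 50
  N9: +20 → 100 < 110
Round 4 — N23 buckles.
No further bucklings.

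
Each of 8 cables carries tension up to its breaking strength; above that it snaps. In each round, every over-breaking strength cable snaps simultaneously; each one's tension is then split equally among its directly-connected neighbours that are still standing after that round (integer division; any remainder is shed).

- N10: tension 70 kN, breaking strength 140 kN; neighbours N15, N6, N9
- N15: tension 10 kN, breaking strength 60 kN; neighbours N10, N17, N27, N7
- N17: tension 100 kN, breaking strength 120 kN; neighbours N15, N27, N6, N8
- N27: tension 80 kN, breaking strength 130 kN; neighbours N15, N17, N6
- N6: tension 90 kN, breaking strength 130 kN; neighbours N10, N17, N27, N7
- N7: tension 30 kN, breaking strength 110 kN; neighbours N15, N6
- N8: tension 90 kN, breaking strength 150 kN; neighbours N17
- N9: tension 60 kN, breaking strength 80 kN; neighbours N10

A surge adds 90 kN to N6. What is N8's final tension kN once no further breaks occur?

138

Round 1 — N6 at 180 > 130. N6 snaps.
  N6 sheds 180 kN to N10, N17, N27, N7: 45 each.
    N10: 70+45 = 115 ≤ 140
    N17: 100+45 = 145 > 120
    N27: 80+45 = 125 ≤ 130
    N7: 30+45 = 75 ≤ 110
Round 2 — N17 snaps.
  N17 sheds 145 kN to N15, N27, N8: 48 each (1 lost).
    N15: 10+48 = 58 ≤ 60
    N27: 125+48 = 173 > 130
    N8: 90+48 = 138 ≤ 150
Round 3 — N27 snaps.
  N27 sheds 173 kN to N15: 173 each.
    N15: 58+173 = 231 > 60
Round 4 — N15 snaps.
  N15 sheds 231 kN to N10, N7: 115 each (1 lost).
    N10: 115+115 = 230 > 140
    N7: 75+115 = 190 > 110
Round 5 — N10, N7 snap.
  N10 sheds 230 kN to N9: 230 each.
    N9: 60+230 = 290 > 80
  N7 sheds 190 kN: no online neighbours, lost.
Round 6 — N9 snaps.
  N9 sheds 290 kN: no online neighbours, lost.
No further breaks.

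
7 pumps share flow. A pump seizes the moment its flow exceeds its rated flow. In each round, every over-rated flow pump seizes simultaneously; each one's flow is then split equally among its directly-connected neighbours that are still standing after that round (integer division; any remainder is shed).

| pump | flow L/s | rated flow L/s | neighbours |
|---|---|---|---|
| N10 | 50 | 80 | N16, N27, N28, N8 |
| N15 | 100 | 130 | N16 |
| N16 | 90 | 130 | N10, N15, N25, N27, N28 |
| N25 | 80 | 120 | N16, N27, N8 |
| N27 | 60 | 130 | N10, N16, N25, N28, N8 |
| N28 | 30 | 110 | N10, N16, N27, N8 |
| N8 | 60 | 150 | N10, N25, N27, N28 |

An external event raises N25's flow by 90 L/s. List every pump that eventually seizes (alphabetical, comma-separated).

Round 1 — N25 at 170 > 120. N25 seizes.
  N25 sheds 170 L/s to N16, N27, N8: 56 each (2 lost).
    N16: 90+56 = 146 > 130
    N27: 60+56 = 116 ≤ 130
    N8: 60+56 = 116 ≤ 150
Round 2 — N16 seizes.
  N16 sheds 146 L/s to N10, N15, N27, N28: 36 each (2 lost).
    N10: 50+36 = 86 > 80
    N15: 100+36 = 136 > 130
    N27: 116+36 = 152 > 130
    N28: 30+36 = 66 ≤ 110
Round 3 — N10, N15, N27 seize.
  N10 sheds 86 L/s to N28, N8: 43 each.
    N28: 66+43 = 109 ≤ 110
    N8: 116+43 = 159 > 150
  N15 sheds 136 L/s: no online neighbours, lost.
  N27 sheds 152 L/s to N28, N8: 76 each.
    N28: 109+76 = 185 > 110
    N8: 159+76 = 235 > 150
Round 4 — N28, N8 seize.
  N28 sheds 185 L/s: no online neighbours, lost.
  N8 sheds 235 L/s: no online neighbours, lost.
No further seizures.

N10, N15, N16, N25, N27, N28, N8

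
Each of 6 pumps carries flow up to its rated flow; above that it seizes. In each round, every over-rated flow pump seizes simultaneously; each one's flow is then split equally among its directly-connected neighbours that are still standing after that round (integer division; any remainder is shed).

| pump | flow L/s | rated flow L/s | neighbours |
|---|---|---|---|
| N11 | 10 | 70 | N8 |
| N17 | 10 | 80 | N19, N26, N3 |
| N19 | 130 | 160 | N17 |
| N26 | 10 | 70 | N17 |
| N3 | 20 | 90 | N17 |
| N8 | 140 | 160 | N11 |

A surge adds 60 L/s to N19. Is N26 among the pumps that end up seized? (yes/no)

yes

Round 1 — N19 at 190 > 160. N19 seizes.
  N19 sheds 190 L/s to N17: 190 each.
    N17: 10+190 = 200 > 80
Round 2 — N17 seizes.
  N17 sheds 200 L/s to N26, N3: 100 each.
    N26: 10+100 = 110 > 70
    N3: 20+100 = 120 > 90
Round 3 — N26, N3 seize.
  N26 sheds 110 L/s: no online neighbours, lost.
  N3 sheds 120 L/s: no online neighbours, lost.
No further seizures.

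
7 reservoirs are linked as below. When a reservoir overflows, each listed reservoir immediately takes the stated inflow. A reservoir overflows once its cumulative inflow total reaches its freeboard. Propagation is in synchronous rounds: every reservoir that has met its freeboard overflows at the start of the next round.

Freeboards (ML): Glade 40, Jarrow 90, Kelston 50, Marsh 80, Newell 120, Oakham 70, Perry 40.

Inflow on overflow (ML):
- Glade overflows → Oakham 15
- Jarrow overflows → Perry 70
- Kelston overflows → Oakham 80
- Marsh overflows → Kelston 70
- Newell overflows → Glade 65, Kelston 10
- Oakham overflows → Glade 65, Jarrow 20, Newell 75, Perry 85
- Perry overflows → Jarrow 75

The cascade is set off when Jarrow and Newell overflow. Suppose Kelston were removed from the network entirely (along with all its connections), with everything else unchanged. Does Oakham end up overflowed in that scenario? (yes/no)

With Kelston removed:
Round 1 — Jarrow, Newell overflow (initial).
  Glade: +65 → 65 ≥ 40
  Perry: +70 → 70 ≥ 40
Round 2 — Glade, Perry overflow.
  Oakham: +15 → 15 < 70
No further overflows.

no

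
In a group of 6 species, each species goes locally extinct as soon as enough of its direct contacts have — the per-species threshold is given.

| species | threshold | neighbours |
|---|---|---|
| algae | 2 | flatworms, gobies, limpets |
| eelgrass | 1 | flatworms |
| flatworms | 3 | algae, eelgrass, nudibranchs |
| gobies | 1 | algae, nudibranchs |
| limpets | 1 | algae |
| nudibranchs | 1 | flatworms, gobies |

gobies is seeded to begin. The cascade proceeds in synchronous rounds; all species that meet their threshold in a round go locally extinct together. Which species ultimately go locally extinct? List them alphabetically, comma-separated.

gobies, nudibranchs

Round 1 — gobies goes locally extinct (initial).
Round 2 — checking thresholds:
  algae: 1 of 3 neighbours < 2, below threshold.
  nudibranchs: 1 of 2 neighbours ≥ 1, goes locally extinct.
Round 3 — no new extinctions; cascade stops.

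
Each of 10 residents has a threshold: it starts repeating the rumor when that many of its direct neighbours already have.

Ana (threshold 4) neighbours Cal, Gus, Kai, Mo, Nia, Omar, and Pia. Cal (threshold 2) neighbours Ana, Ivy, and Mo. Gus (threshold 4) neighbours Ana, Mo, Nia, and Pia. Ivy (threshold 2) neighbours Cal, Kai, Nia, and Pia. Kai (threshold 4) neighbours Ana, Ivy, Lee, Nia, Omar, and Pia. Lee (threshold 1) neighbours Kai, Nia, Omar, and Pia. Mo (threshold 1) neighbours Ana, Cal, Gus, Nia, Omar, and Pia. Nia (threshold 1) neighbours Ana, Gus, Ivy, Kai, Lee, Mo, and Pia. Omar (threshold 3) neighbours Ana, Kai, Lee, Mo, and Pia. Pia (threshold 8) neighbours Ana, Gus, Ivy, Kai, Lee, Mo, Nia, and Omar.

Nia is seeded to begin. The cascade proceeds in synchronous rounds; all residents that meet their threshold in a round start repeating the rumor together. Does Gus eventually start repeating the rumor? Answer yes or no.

no

Round 1 — Nia starts repeating the rumor (initial).
Round 2 — checking thresholds:
  Ana: 1 of 7 neighbours < 4, not yet.
  Gus: 1 of 4 neighbours < 4, not yet.
  Ivy: 1 of 4 neighbours < 2, not yet.
  Kai: 1 of 6 neighbours < 4, not yet.
  Lee: 1 of 4 neighbours ≥ 1, starts repeating the rumor.
  Mo: 1 of 6 neighbours ≥ 1, starts repeating the rumor.
  Pia: 1 of 8 neighbours < 8, not yet.
Round 3 — no new spreads; cascade stops.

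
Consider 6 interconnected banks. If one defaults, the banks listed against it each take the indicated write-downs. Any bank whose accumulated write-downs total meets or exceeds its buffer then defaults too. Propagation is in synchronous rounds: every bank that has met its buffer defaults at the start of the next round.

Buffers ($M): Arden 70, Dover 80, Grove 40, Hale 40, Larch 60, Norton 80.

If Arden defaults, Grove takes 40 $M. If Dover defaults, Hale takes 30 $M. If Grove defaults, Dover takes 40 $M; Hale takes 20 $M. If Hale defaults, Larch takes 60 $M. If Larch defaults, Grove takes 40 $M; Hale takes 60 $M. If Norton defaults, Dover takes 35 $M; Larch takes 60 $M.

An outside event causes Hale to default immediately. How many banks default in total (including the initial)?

Round 1 — Hale defaults (initial).
  Larch: +60 → 60 ≥ 60
Round 2 — Larch defaults.
  Grove: +40 → 40 ≥ 40
Round 3 — Grove defaults.
  Dover: +40 → 40 < 80
No further defaults.

3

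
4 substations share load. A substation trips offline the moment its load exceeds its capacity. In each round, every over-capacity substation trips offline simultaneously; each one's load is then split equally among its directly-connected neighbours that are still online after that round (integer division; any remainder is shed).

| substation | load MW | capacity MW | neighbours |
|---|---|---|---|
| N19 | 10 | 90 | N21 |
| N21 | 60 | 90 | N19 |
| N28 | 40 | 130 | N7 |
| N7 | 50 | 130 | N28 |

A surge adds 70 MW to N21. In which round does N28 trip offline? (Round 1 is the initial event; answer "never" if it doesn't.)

never

Round 1 — N21 at 130 > 90. N21 trips offline.
  N21 sheds 130 MW to N19: 130 each.
    N19: 10+130 = 140 > 90
Round 2 — N19 trips offline.
  N19 sheds 140 MW: no online neighbours, lost.
No further trips.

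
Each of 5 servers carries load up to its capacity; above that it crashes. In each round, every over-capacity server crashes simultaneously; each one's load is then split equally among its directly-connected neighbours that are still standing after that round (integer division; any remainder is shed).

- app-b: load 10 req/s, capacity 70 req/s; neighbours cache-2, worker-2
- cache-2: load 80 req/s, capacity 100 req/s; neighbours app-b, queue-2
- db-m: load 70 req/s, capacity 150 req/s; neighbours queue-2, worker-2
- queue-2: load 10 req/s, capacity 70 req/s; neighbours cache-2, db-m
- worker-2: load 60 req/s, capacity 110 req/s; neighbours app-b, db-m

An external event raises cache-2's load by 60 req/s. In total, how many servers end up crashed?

5

Round 1 — cache-2 at 140 > 100. cache-2 crashes.
  cache-2 sheds 140 req/s to app-b, queue-2: 70 each.
    app-b: 10+70 = 80 > 70
    queue-2: 10+70 = 80 > 70
Round 2 — app-b, queue-2 crash.
  app-b sheds 80 req/s to worker-2: 80 each.
    worker-2: 60+80 = 140 > 110
  queue-2 sheds 80 req/s to db-m: 80 each.
    db-m: 70+80 = 150 ≤ 150
Round 3 — worker-2 crashes.
  worker-2 sheds 140 req/s to db-m: 140 each.
    db-m: 150+140 = 290 > 150
Round 4 — db-m crashes.
  db-m sheds 290 req/s: no online neighbours, lost.
No further crashes.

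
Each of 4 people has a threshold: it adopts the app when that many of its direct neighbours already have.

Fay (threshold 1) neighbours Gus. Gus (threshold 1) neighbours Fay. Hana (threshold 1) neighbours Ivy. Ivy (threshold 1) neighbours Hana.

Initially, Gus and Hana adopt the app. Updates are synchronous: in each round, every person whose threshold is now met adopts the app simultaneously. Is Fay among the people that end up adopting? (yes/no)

Round 1 — Gus, Hana adopt the app (initial).
Round 2 — checking thresholds:
  Fay: 1 of 1 neighbours ≥ 1, adopts the app.
  Ivy: 1 of 1 neighbours ≥ 1, adopts the app.
Round 3 — no new adoptions; cascade stops.

yes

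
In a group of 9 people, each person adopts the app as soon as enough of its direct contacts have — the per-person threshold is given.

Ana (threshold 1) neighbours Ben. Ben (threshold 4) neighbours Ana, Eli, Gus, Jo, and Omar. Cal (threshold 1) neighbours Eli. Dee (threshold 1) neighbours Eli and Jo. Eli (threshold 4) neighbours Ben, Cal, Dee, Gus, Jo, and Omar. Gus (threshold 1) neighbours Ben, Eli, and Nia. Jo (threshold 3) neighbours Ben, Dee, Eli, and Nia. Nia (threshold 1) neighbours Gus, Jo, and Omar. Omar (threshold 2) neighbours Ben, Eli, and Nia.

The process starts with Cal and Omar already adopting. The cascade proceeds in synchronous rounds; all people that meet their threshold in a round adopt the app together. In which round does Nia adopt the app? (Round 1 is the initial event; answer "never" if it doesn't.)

2

Round 1 — Cal, Omar adopt the app (initial).
Round 2 — checking thresholds:
  Ben: 1 of 5 neighbours < 4, holds.
  Eli: 2 of 6 neighbours < 4, holds.
  Nia: 1 of 3 neighbours ≥ 1, adopts the app.
Round 3 — checking thresholds:
  Ben: 1 of 5 neighbours < 4, holds.
  Eli: 2 of 6 neighbours < 4, holds.
  Gus: 1 of 3 neighbours ≥ 1, adopts the app.
  Jo: 1 of 4 neighbours < 3, holds.
Round 4 — no new adoptions; cascade stops.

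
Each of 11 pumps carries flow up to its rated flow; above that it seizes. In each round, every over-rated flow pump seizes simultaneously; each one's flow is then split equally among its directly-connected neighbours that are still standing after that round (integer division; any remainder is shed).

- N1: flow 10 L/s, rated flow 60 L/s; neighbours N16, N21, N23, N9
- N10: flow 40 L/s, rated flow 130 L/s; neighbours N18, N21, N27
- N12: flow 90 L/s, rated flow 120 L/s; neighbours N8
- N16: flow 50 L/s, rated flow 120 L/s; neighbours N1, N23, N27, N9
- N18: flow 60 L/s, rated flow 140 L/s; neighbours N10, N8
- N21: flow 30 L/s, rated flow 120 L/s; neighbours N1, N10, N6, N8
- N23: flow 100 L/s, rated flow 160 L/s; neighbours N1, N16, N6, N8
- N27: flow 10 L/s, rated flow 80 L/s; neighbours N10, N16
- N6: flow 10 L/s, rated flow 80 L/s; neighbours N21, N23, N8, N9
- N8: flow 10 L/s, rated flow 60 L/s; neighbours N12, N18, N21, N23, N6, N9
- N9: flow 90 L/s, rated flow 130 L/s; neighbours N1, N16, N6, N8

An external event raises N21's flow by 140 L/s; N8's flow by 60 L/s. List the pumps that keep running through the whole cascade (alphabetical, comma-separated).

Round 1 — N21 at 170 > 120; N8 at 70 > 60. N21, N8 seize.
  N21 sheds 170 L/s to N1, N10, N6: 56 each (2 lost).
    N1: 10+56 = 66 > 60
    N10: 40+56 = 96 ≤ 130
    N6: 10+56 = 66 ≤ 80
  N8 sheds 70 L/s to N12, N18, N23, N6, N9: 14 each.
    N12: 90+14 = 104 ≤ 120
    N18: 60+14 = 74 ≤ 140
    N23: 100+14 = 114 ≤ 160
    N6: 66+14 = 80 ≤ 80
    N9: 90+14 = 104 ≤ 130
Round 2 — N1 seizes.
  N1 sheds 66 L/s to N16, N23, N9: 22 each.
    N16: 50+22 = 72 ≤ 120
    N23: 114+22 = 136 ≤ 160
    N9: 104+22 = 126 ≤ 130
No further seizures.

N10, N12, N16, N18, N23, N27, N6, N9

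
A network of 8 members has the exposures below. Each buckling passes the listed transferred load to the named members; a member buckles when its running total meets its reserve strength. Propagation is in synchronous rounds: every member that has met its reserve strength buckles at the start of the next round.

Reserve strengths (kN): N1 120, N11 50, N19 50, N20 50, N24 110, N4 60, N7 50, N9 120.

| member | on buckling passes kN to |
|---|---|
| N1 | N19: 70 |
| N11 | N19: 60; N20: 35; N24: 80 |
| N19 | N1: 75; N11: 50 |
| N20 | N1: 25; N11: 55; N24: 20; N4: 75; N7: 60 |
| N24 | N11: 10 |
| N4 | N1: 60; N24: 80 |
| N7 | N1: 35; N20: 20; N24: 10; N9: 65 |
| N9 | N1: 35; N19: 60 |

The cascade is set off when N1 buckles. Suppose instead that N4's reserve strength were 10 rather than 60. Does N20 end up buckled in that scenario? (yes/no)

no

With N4's reserve strength at 10:
Round 1 — N1 buckles (initial).
  N19: +70 → 70 ≥ 50
Round 2 — N19 buckles.
  N11: +50 → 50 ≥ 50
Round 3 — N11 buckles.
  N20: +35 → 35 < 50
  N24: +80 → 80 < 110
No further bucklings.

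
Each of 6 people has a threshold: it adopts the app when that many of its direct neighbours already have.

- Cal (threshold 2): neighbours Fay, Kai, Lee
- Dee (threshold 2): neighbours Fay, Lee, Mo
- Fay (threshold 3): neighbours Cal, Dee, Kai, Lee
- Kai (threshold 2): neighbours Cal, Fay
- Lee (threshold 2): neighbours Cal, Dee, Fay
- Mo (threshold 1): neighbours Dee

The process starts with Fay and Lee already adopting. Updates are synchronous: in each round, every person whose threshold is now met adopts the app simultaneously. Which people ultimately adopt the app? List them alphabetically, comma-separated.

Cal, Dee, Fay, Kai, Lee, Mo

Round 1 — Fay, Lee adopt the app (initial).
Round 2 — checking thresholds:
  Cal: 2 of 3 neighbours ≥ 2, adopts the app.
  Dee: 2 of 3 neighbours ≥ 2, adopts the app.
  Kai: 1 of 2 neighbours < 2, not yet.
Round 3 — checking thresholds:
  Kai: 2 of 2 neighbours ≥ 2, adopts the app.
  Mo: 1 of 1 neighbours ≥ 1, adopts the app.
Round 4 — no new adoptions; cascade stops.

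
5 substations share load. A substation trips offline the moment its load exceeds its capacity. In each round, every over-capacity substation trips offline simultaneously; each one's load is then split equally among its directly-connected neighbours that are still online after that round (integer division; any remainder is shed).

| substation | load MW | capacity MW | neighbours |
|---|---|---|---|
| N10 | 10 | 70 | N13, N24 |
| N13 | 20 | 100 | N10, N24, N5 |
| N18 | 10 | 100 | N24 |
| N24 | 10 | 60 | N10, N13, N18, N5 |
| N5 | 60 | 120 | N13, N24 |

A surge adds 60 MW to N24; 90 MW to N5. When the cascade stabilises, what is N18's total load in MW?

Round 1 — N24 at 70 > 60; N5 at 150 > 120. N24, N5 trip offline.
  N24 sheds 70 MW to N10, N13, N18: 23 each (1 lost).
    N10: 10+23 = 33 ≤ 70
    N13: 20+23 = 43 ≤ 100
    N18: 10+23 = 33 ≤ 100
  N5 sheds 150 MW to N13: 150 each.
    N13: 43+150 = 193 > 100
Round 2 — N13 trips offline.
  N13 sheds 193 MW to N10: 193 each.
    N10: 33+193 = 226 > 70
Round 3 — N10 trips offline.
  N10 sheds 226 MW: no online neighbours, lost.
No further trips.

33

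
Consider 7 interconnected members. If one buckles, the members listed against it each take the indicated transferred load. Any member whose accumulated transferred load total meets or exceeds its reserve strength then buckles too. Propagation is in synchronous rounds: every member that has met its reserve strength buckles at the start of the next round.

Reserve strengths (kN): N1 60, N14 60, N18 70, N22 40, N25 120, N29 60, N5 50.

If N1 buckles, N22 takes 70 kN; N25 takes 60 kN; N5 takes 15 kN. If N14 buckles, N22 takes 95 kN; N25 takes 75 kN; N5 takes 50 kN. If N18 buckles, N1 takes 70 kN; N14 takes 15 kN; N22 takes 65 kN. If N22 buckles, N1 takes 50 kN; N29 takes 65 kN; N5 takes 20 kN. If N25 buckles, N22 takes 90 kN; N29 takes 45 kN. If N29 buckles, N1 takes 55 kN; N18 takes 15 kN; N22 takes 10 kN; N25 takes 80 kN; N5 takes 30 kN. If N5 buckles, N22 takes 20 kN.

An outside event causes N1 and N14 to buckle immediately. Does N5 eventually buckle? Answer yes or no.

Round 1 — N1, N14 buckle (initial).
  N22: +70+95 → 165 ≥ 40
  N25: +60+75 → 135 ≥ 120
  N5: +15+50 → 65 ≥ 50
Round 2 — N22, N25, N5 buckle.
  N29: +65+45 → 110 ≥ 60
Round 3 — N29 buckles.
  N18: +15 → 15 < 70
No further bucklings.

yes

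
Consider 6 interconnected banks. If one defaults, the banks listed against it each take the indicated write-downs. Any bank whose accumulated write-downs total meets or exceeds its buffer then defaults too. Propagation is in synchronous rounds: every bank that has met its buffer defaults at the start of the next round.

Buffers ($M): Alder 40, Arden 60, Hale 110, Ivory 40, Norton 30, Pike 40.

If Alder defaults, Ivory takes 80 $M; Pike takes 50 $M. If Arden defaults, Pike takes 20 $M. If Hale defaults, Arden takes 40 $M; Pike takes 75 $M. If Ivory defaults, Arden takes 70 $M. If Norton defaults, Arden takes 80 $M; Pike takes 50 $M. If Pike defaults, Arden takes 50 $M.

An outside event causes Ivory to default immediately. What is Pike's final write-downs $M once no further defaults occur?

Round 1 — Ivory defaults (initial).
  Arden: +70 → 70 ≥ 60
Round 2 — Arden defaults.
  Pike: +20 → 20 < 40
No further defaults.

20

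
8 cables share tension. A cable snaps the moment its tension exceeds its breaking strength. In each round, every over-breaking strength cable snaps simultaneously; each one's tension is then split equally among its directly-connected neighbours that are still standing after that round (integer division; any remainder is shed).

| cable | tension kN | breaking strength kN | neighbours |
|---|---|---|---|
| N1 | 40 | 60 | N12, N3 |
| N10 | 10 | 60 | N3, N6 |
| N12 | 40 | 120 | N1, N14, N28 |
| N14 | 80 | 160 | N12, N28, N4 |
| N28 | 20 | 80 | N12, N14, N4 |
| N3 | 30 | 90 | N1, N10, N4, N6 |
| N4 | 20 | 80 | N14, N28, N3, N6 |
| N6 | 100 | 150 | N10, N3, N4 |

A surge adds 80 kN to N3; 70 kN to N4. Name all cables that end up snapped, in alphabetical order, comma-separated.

Round 1 — N3 at 110 > 90; N4 at 90 > 80. N3, N4 snap.
  N3 sheds 110 kN to N1, N10, N6: 36 each (2 lost).
    N1: 40+36 = 76 > 60
    N10: 10+36 = 46 ≤ 60
    N6: 100+36 = 136 ≤ 150
  N4 sheds 90 kN to N14, N28, N6: 30 each.
    N14: 80+30 = 110 ≤ 160
    N28: 20+30 = 50 ≤ 80
    N6: 136+30 = 166 > 150
Round 2 — N1, N6 snap.
  N1 sheds 76 kN to N12: 76 each.
    N12: 40+76 = 116 ≤ 120
  N6 sheds 166 kN to N10: 166 each.
    N10: 46+166 = 212 > 60
Round 3 — N10 snaps.
  N10 sheds 212 kN: no online neighbours, lost.
No further breaks.

N1, N10, N3, N4, N6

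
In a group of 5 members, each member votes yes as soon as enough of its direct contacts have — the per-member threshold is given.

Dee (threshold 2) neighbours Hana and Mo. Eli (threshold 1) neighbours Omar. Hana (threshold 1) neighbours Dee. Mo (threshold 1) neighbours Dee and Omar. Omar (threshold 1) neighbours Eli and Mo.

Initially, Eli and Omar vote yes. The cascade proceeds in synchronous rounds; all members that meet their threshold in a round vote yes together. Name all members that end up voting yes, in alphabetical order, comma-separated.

Round 1 — Eli, Omar vote yes (initial).
Round 2 — checking thresholds:
  Mo: 1 of 2 neighbours ≥ 1, votes yes.
Round 3 — no new yes votes; cascade stops.

Eli, Mo, Omar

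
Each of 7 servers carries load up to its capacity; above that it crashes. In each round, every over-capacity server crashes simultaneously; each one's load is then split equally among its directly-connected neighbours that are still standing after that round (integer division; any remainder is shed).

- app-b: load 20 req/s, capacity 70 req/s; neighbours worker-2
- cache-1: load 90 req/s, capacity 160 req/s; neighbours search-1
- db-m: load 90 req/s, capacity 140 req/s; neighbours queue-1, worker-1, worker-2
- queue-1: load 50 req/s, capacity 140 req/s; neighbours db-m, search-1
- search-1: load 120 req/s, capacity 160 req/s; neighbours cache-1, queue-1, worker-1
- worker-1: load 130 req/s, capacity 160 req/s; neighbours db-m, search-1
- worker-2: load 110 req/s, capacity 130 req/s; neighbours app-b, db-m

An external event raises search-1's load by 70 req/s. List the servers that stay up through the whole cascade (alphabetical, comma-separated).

Round 1 — search-1 at 190 > 160. search-1 crashes.
  search-1 sheds 190 req/s to cache-1, queue-1, worker-1: 63 each (1 lost).
    cache-1: 90+63 = 153 ≤ 160
    queue-1: 50+63 = 113 ≤ 140
    worker-1: 130+63 = 193 > 160
Round 2 — worker-1 crashes.
  worker-1 sheds 193 req/s to db-m: 193 each.
    db-m: 90+193 = 283 > 140
Round 3 — db-m crashes.
  db-m sheds 283 req/s to queue-1, worker-2: 141 each (1 lost).
    queue-1: 113+141 = 254 > 140
    worker-2: 110+141 = 251 > 130
Round 4 — queue-1, worker-2 crash.
  queue-1 sheds 254 req/s: no online neighbours, lost.
  worker-2 sheds 251 req/s to app-b: 251 each.
    app-b: 20+251 = 271 > 70
Round 5 — app-b crashes.
  app-b sheds 271 req/s: no online neighbours, lost.
No further crashes.

cache-1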